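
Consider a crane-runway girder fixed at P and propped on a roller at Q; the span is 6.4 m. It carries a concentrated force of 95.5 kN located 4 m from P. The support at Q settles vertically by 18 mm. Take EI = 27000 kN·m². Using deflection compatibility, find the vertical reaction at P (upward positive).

R_P = 56.76 kN

Release the roller at Q. Primary structure: cantilever fixed at P.
Primary-structure tip deflection at Q by superposition:
  point load 95.5 at a = 4: Pa²(3L − a)/(6EI) = 3871/EI
Flexibility coefficient — unit upward force at Q: δ_{QQ} = L³/(3EI) = 87.38/EI.
With EI = 27000 kN·m²: δ_0 = 0.14337 m and δ_{QQ} = 0.003236 m/kN.
Compatibility — the beam at Q must follow the support down by 0.018 m: δ_0 − R_Q·δ_{QQ} = 0.018, so R_Q = (0.14337 − 0.018)/0.003236 = 38.74 kN.
Vertical equilibrium: R_P = ΣP − R_Q = 95.5 − 38.74 = 56.76 kN.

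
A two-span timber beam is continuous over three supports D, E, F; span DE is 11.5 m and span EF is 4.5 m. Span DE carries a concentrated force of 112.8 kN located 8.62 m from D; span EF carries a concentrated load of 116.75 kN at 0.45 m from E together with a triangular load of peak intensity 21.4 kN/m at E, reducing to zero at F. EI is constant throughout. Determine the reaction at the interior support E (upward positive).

Release continuity at E by inserting a hinge; the redundant is the internal moment M_E. The primary structure is two simply-supported spans DE and EF.
Rotations at E on the released spans (each span's end-slope, ×1/EI):
  span DE: point load 112.8 at a = 8.62: Pab(L + a)/(6LEI) = 816.6/EI
  span EF: point load 116.75 at a = 0.45: Pab(L + b)/(6LEI) = 67.38/EI
  span EF: triangular load, peak 21.4: w₀L³/(45EI) = 43.34/EI
  relative rotation θ_0 = (816.6 + 110.7)/EI = 927.3/EI
A unit hogging moment at E produces rotation L₁/(3EI) + L₂/(3EI) = 5.333/EI.
Slope continuity at E: θ_0 = M_E·5.333/EI, so M_E = 927.3/5.333 = 173.9 kN·m (hogging).
Span DE, ΣM about D with M_E applied at E: R_E^{DE}·11.5 = 972.3 + 173.9, so R_E^{DE} = 99.67 kN and R_D = 112.8 − 99.67 = 13.13 kN.
Span EF, ΣM about F: R_E^{EF}·4.5 = 617.3 + 173.9, so R_E^{EF} = 175.8 kN and R_F = 164.9 − 175.8 = -10.91 kN.
R_E = 99.67 + 175.8 = 275.5 kN.

R_E = 275.5 kN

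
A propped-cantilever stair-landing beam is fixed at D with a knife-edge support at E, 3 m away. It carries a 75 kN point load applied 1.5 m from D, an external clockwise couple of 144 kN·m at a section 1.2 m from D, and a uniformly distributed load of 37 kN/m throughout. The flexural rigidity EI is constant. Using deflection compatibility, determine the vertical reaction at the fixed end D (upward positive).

R_D = 74.86 kN

Remove the prop at E; the released (primary) structure is a cantilever built in at D.
Free-end deflection of the primary structure under the applied loading (downward +):
  point load 75 at a = 1.5: Pa²(3L − a)/(6EI) = 210.9/EI
  clockwise couple 144 at a = 1.2: M₀a(2L − a)/(2EI) = 414.7/EI
  UDL 37: wL⁴/(8EI) = 374.6/EI
  δ_0 = 1000/EI
Flexibility coefficient — unit upward force at E: δ_{EE} = L³/(3EI) = 9/EI.
The prop prevents deflection at E: R_E = δ_0/δ_{EE} = 1000/9 = 111.1 kN.
Vertical equilibrium: R_D = ΣP − R_E = 186 − 111.1 = 74.86 kN.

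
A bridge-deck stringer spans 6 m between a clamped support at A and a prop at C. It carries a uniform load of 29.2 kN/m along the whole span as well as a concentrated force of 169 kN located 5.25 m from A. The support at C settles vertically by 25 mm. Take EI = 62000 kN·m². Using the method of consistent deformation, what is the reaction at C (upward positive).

Choose R_C as the redundant. The primary structure is the cantilever fixed at A.
Free-end deflection of the primary structure under the applied loading (downward +):
  UDL 29.2: wL⁴/(8EI) = 4730/EI
  point load 169 at a = 5.25: Pa²(3L − a)/(6EI) = 9898/EI
  δ_0 = 14629/EI
Tip deflection under a unit load at C: L³/(3EI) = 72/EI.
With EI = 62000 kN·m²: δ_0 = 0.23595 m and δ_{CC} = 0.001161 m/kN.
Compatibility — the beam at C must follow the support down by 0.025 m: δ_0 − R_C·δ_{CC} = 0.025, so R_C = (0.23595 − 0.025)/0.001161 = 181.6 kN.

R_C = 181.6 kN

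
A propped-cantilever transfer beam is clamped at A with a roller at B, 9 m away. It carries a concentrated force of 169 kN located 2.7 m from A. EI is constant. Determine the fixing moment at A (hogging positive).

M_A = 271.5 kN·m

Choose R_B as the redundant. The primary structure is the cantilever fixed at A.
Free-end deflection of the primary structure under the applied loading (downward +):
  point load 169 at a = 2.7: Pa²(3L − a)/(6EI) = 4990/EI
Tip deflection under a unit load at B: L³/(3EI) = 243/EI.
Compatibility at B: δ_0 − R_B·δ_{BB} = 0, so R_B = 4990/243 = 20.53 kN.
Moment equilibrium about A: M_A = Σ(load moments about A) − R_B·L = 456.3 − 20.53×9 = 271.5 kN·m.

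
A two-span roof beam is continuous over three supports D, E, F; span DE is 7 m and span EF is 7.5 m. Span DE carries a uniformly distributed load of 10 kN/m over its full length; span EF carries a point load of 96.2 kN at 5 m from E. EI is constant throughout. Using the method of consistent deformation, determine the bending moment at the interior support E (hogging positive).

Insert a hinge at E; M_E is the redundant, and each span becomes simply supported.
Discontinuity in slope at E on the released structure — sum the simple-span end rotations:
  span DE: UDL 10: wL³/(24EI) = 142.9/EI
  span EF: point load 96.2 at a = 5: Pab(L + b)/(6LEI) = 267.2/EI
  relative rotation θ_0 = (142.9 + 267.2)/EI = 410.1/EI
A unit hogging moment at E produces rotation L₁/(3EI) + L₂/(3EI) = 4.833/EI.
Compatibility: M_E·(L₁+L₂)/(3EI) = θ_0, giving M_E = 84.86 kN·m (hogging).

M_E = 84.86 kN·m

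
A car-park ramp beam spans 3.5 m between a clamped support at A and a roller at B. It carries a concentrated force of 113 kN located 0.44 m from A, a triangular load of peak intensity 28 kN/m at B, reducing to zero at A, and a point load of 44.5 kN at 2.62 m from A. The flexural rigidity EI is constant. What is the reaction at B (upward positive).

Release the roller at B. Primary structure: cantilever fixed at A.
Deflection at B on the released cantilever, summing each load's contribution:
  point load 113 at a = 0.44: Pa²(3L − a)/(6EI) = 36.68/EI
  triangular load, peak 28 at the free end: 11w₀L⁴/(120EI) = 385.2/EI
  point load 44.5 at a = 2.62: Pa²(3L − a)/(6EI) = 401.2/EI
  δ_0 = 823/EI
Flexibility coefficient — unit upward force at B: δ_{BB} = L³/(3EI) = 14.29/EI.
The prop prevents deflection at B: R_B = δ_0/δ_{BB} = 823/14.29 = 57.59 kN.

R_B = 57.59 kN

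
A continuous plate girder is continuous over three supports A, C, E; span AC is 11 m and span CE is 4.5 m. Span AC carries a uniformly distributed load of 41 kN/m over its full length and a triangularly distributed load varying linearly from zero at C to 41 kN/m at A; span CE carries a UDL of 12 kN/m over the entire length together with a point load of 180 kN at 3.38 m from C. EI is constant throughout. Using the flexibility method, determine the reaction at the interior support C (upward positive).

Take M_C as the redundant. Released structure: two simple spans AC and CE with a hinge at C.
Rotations at C on the released spans (each span's end-slope, ×1/EI):
  span AC: UDL 41: wL³/(24EI) = 2274/EI
  span AC: triangular load, peak 41: 7w₀L³/(360EI) = 1061/EI
  span CE: UDL 12: wL³/(24EI) = 45.56/EI
  span CE: point load 180 at a = 3.38: Pab(L + b)/(6LEI) = 141.8/EI
  relative rotation θ_0 = (3335 + 187.4)/EI = 3522/EI
A unit hogging moment at C produces rotation L₁/(3EI) + L₂/(3EI) = 5.167/EI.
Compatibility: M_C·(L₁+L₂)/(3EI) = θ_0, giving M_C = 681.7 kN·m (hogging).
Span AC, ΣM about A with M_C applied at C: R_C^{AC}·11 = 3307 + 681.7, so R_C^{AC} = 362.6 kN and R_A = 676.5 − 362.6 = 313.9 kN.
Span CE, ΣM about E: R_C^{CE}·4.5 = 323.1 + 681.7, so R_C^{CE} = 223.3 kN and R_E = 234 − 223.3 = 10.7 kN.
R_C = 362.6 + 223.3 = 585.9 kN.

R_C = 585.9 kN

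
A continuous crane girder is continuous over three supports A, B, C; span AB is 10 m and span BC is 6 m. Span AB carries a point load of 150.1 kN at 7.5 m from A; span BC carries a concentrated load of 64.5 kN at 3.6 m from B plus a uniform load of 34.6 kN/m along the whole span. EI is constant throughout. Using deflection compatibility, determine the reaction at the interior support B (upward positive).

R_B = 305.3 kN

Take M_B as the redundant. Released structure: two simple spans AB and BC with a hinge at B.
Discontinuity in slope at B on the released structure — sum the simple-span end rotations:
  span AB: point load 150.1 at a = 7.5: Pab(L + a)/(6LEI) = 820.9/EI
  span BC: point load 64.5 at a = 3.6: Pab(L + b)/(6LEI) = 130/EI
  span BC: UDL 34.6: wL³/(24EI) = 311.4/EI
  relative rotation θ_0 = (820.9 + 441.4)/EI = 1262/EI
A unit hogging moment at B produces rotation L₁/(3EI) + L₂/(3EI) = 5.333/EI.
Compatibility: M_B·(L₁+L₂)/(3EI) = θ_0, giving M_B = 236.7 kN·m (hogging).
Span AB, ΣM about A with M_B applied at B: R_B^{AB}·10 = 1126 + 236.7, so R_B^{AB} = 136.2 kN and R_A = 150.1 − 136.2 = 13.86 kN.
Span BC, ΣM about C: R_B^{BC}·6 = 777.6 + 236.7, so R_B^{BC} = 169 kN and R_C = 272.1 − 169 = 103.1 kN.
R_B = 136.2 + 169 = 305.3 kN.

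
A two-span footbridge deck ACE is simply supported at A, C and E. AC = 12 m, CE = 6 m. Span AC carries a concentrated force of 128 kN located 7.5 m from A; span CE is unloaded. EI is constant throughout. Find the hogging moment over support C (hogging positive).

M_C = 195 kN·m

Insert a hinge at C; M_C is the redundant, and each span becomes simply supported.
Discontinuity in slope at C on the released structure — sum the simple-span end rotations:
  span AC: point load 128 at a = 7.5: Pab(L + a)/(6LEI) = 1170/EI
  relative rotation θ_0 = (1170 + 0)/EI = 1170/EI
A unit hogging moment at C produces rotation L₁/(3EI) + L₂/(3EI) = 6/EI.
Slope continuity at C: θ_0 = M_C·6/EI, so M_C = 1170/6 = 195 kN·m (hogging).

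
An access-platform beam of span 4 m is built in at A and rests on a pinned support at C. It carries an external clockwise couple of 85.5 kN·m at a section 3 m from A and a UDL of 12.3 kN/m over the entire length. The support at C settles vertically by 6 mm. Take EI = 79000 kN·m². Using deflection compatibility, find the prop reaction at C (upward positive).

R_C = 26.29 kN

Take the reaction at C as the redundant and release it; the primary structure is a cantilever fixed at A.
Deflection at C on the released cantilever, summing each load's contribution:
  clockwise couple 85.5 at a = 3: M₀a(2L − a)/(2EI) = 641.2/EI
  UDL 12.3: wL⁴/(8EI) = 393.6/EI
  δ_0 = 1035/EI
Tip deflection under a unit load at C: L³/(3EI) = 21.33/EI.
With EI = 79000 kN·m²: δ_0 = 0.013099 m and δ_{CC} = 0.00027 m/kN.
Compatibility — the beam at C must follow the support down by 0.006 m: δ_0 − R_C·δ_{CC} = 0.006, so R_C = (0.013099 − 0.006)/0.00027 = 26.29 kN.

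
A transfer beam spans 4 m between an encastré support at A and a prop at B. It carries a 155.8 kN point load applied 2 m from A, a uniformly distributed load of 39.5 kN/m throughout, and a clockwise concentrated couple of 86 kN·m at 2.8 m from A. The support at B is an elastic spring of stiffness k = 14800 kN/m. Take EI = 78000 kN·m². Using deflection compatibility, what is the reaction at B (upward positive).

Release the roller at B. Primary structure: cantilever fixed at A.
Deflection at B on the released cantilever, summing each load's contribution:
  point load 155.8 at a = 2: Pa²(3L − a)/(6EI) = 1039/EI
  UDL 39.5: wL⁴/(8EI) = 1264/EI
  clockwise couple 86 at a = 2.8: M₀a(2L − a)/(2EI) = 626.1/EI
  δ_0 = 2929/EI
Flexibility coefficient — unit upward force at B: δ_{BB} = L³/(3EI) = 21.33/EI.
With EI = 78000 kN·m²: δ_0 = 0.037548 m and δ_{BB} = 0.000274 m/kN.
Compatibility — the spring shortens by R_B/k under the reaction it provides: δ_0 − R_B·δ_{BB} = R_B/k. With 1/k = 0.000068 m/kN, R_B = δ_0 / (δ_{BB} + 1/k) = 0.037548 / (0.000274 + 0.000068) = 110.1 kN.

R_B = 110.1 kN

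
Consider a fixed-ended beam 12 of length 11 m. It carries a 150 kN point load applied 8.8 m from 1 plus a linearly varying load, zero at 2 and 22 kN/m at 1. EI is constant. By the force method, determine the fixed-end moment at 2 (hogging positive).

M_2 = 299.9 kN·m

Take the two fixed-end moments M_1, M_2 as redundants; the released structure is the simple span 12.
On the primary (simply-supported) span, the end slopes from the loading are:
  at 1: point load 150 at a = 8.8: Pab(L + b)/(6LEI) = 580.8/EI
  at 2: point load 150 at a = 8.8: Pab(L + a)/(6LEI) = 871.2/EI
  at 1: triangular load, peak 22: w₀L³/(45EI) = 650.7/EI
  at 2: triangular load, peak 22: 7w₀L³/(360EI) = 569.4/EI
  θ_10 = 1232/EI,  θ_20 = 1441/EI
Flexibility coefficients: a unit moment at one end gives L/(3EI) there and L/(6EI) at the far end, so f₁₁ = f₂₂ = 3.667/EI and f₁₂ = f₂₁ = 1.833/EI.
Compatibility — zero rotation at each built-in end:
  3.667 M_1 + 1.833 M_2 = 1232
  1.833 M_1 + 3.667 M_2 = 1441
Solving the pair gives M_1 = 185.9 kN·m and M_2 = 299.9 kN·m (hogging).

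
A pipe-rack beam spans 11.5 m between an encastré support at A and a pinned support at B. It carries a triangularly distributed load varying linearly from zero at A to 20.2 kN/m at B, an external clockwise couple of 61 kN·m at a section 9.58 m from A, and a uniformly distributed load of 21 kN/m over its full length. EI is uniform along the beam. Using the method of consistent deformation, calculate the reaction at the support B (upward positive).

Take the reaction at B as the redundant and release it; the primary structure is a cantilever fixed at A.
Free-end deflection of the primary structure under the applied loading (downward +):
  triangular load, peak 20.2 at the free end: 11w₀L⁴/(120EI) = 32386/EI
  clockwise couple 61 at a = 9.58: M₀a(2L − a)/(2EI) = 3921/EI
  UDL 21: wL⁴/(8EI) = 45911/EI
  δ_0 = 82218/EI
Tip deflection under a unit load at B: L³/(3EI) = 507/EI.
Compatibility at B: δ_0 − R_B·δ_{BB} = 0, so R_B = 82218/507 = 162.2 kN.

R_B = 162.2 kN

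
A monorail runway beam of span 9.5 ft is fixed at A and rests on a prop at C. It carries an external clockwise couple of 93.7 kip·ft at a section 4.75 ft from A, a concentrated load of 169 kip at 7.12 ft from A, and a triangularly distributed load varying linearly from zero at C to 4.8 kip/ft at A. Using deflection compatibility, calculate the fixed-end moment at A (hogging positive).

M_A = 205.7 kip·ft

Release the roller at C. Primary structure: cantilever fixed at A.
Free-end deflection of the primary structure under the applied loading (downward +):
  clockwise couple 93.7 at a = 4.75: M₀a(2L − a)/(2EI) = 3171/EI
  point load 169 at a = 7.12: Pa²(3L − a)/(6EI) = 30528/EI
  triangular load, peak 4.8 at the fixed end: w₀L⁴/(30EI) = 1303/EI
  δ_0 = 35003/EI
Flexibility coefficient — unit upward force at C: δ_{CC} = L³/(3EI) = 285.8/EI.
Compatibility at C: δ_0 − R_C·δ_{CC} = 0, so R_C = 35003/285.8 = 122.5 kip.
Moment equilibrium about A: M_A = Σ(load moments about A) − R_C·L = 1369 − 122.5×9.5 = 205.7 kip·ft.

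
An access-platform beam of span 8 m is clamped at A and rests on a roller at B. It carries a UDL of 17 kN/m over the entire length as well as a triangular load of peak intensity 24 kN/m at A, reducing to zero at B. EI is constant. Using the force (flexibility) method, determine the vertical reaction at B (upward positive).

Take the reaction at B as the redundant and release it; the primary structure is a cantilever fixed at A.
Primary-structure tip deflection at B by superposition:
  UDL 17: wL⁴/(8EI) = 8704/EI
  triangular load, peak 24 at the fixed end: w₀L⁴/(30EI) = 3277/EI
  δ_0 = 11981/EI
Tip deflection under a unit load at B: L³/(3EI) = 170.7/EI.
The prop prevents deflection at B: R_B = δ_0/δ_{BB} = 11981/170.7 = 70.2 kN.

R_B = 70.2 kN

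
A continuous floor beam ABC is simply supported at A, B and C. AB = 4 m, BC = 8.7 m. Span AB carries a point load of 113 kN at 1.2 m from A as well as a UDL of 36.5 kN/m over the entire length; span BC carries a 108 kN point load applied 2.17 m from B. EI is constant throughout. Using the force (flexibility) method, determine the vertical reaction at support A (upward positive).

R_A = 115.1 kN

Release continuity at B by inserting a hinge; the redundant is the internal moment M_B. The primary structure is two simply-supported spans AB and BC.
Rotations at B on the released spans (each span's end-slope, ×1/EI):
  span AB: point load 113 at a = 1.2: Pab(L + a)/(6LEI) = 82.26/EI
  span AB: UDL 36.5: wL³/(24EI) = 97.33/EI
  span BC: point load 108 at a = 2.17: Pab(L + b)/(6LEI) = 446.5/EI
  relative rotation θ_0 = (179.6 + 446.5)/EI = 626.1/EI
A unit hogging moment at B produces rotation L₁/(3EI) + L₂/(3EI) = 4.233/EI.
Compatibility: M_B·(L₁+L₂)/(3EI) = θ_0, giving M_B = 147.9 kN·m (hogging).
Span AB, ΣM about A with M_B applied at B: R_B^{AB}·4 = 427.6 + 147.9, so R_B^{AB} = 143.9 kN and R_A = 259 − 143.9 = 115.1 kN.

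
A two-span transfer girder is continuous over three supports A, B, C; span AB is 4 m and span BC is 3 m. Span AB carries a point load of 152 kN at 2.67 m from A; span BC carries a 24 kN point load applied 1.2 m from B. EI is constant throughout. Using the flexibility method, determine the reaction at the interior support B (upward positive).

R_B = 156.8 kN

Take M_B as the redundant. Released structure: two simple spans AB and BC with a hinge at B.
End slopes at the hinge B, treating each span as simply supported:
  span AB: point load 152 at a = 2.67: Pab(L + a)/(6LEI) = 150/EI
  span BC: point load 24 at a = 1.2: Pab(L + b)/(6LEI) = 13.82/EI
  relative rotation θ_0 = (150 + 13.82)/EI = 163.8/EI
A unit hogging moment at B produces rotation L₁/(3EI) + L₂/(3EI) = 2.333/EI.
Slope continuity at B: θ_0 = M_B·2.333/EI, so M_B = 163.8/2.333 = 70.21 kN·m (hogging).
Span AB, ΣM about A with M_B applied at B: R_B^{AB}·4 = 405.8 + 70.21, so R_B^{AB} = 119 kN and R_A = 152 − 119 = 32.99 kN.
Span BC, ΣM about C: R_B^{BC}·3 = 43.2 + 70.21, so R_B^{BC} = 37.8 kN and R_C = 24 − 37.8 = -13.8 kN.
R_B = 119 + 37.8 = 156.8 kN.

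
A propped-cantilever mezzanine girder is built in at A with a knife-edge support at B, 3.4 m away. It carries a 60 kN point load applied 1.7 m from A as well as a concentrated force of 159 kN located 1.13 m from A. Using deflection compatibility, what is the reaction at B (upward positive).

Choose R_B as the redundant. The primary structure is the cantilever fixed at A.
Free-end deflection of the primary structure under the applied loading (downward +):
  point load 60 at a = 1.7: Pa²(3L − a)/(6EI) = 245.7/EI
  point load 159 at a = 1.13: Pa²(3L − a)/(6EI) = 306.9/EI
  δ_0 = 552.6/EI
Tip deflection under a unit load at B: L³/(3EI) = 13.1/EI.
Compatibility at B: δ_0 − R_B·δ_{BB} = 0, so R_B = 552.6/13.1 = 42.18 kN.

R_B = 42.18 kN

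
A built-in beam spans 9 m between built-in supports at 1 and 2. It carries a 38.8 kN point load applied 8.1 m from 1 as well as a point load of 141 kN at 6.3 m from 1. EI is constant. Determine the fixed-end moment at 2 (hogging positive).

Release both end moments; the primary structure is a simply-supported span 12 with redundants M_1 and M_2.
On the primary (simply-supported) span, the end slopes from the loading are:
  at 1: point load 38.8 at a = 8.1: Pab(L + b)/(6LEI) = 51.86/EI
  at 2: point load 38.8 at a = 8.1: Pab(L + a)/(6LEI) = 89.57/EI
  at 1: point load 141 at a = 6.3: Pab(L + b)/(6LEI) = 519.7/EI
  at 2: point load 141 at a = 6.3: Pab(L + a)/(6LEI) = 679.5/EI
  θ_10 = 571.5/EI,  θ_20 = 769.1/EI
Flexibility coefficients: a unit moment at one end gives L/(3EI) there and L/(6EI) at the far end, so f₁₁ = f₂₂ = 3/EI and f₁₂ = f₂₁ = 1.5/EI.
Compatibility — zero rotation at each built-in end:
  3 M_1 + 1.5 M_2 = 571.5
  1.5 M_1 + 3 M_2 = 769.1
Solving the pair gives M_1 = 83.09 kN·m and M_2 = 214.8 kN·m (hogging).

M_2 = 214.8 kN·m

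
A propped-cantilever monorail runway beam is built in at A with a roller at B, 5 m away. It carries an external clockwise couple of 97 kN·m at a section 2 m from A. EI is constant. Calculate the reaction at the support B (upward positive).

R_B = 18.62 kN

Choose R_B as the redundant. The primary structure is the cantilever fixed at A.
Deflection at B on the released cantilever, summing each load's contribution:
  clockwise couple 97 at a = 2: M₀a(2L − a)/(2EI) = 776/EI
Flexibility coefficient — unit upward force at B: δ_{BB} = L³/(3EI) = 41.67/EI.
Compatibility at B: δ_0 − R_B·δ_{BB} = 0, so R_B = 776/41.67 = 18.62 kN.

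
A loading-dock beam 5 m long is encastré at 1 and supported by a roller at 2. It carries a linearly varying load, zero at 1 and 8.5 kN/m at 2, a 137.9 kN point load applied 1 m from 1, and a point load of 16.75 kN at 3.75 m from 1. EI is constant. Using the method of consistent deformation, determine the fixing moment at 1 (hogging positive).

Take the reaction at 2 as the redundant and release it; the primary structure is a cantilever fixed at 1.
Downward deflection at the released point 2 due to the loads:
  triangular load, peak 8.5 at the free end: 11w₀L⁴/(120EI) = 487/EI
  point load 137.9 at a = 1: Pa²(3L − a)/(6EI) = 321.8/EI
  point load 16.75 at a = 3.75: Pa²(3L − a)/(6EI) = 441.7/EI
  δ_0 = 1250/EI
Tip deflection under a unit load at 2: L³/(3EI) = 41.67/EI.
The prop prevents deflection at 2: R_2 = δ_0/δ_{22} = 1250/41.67 = 30.01 kN.
Moment equilibrium about 1: M_1 = Σ(load moments about 1) − R_2·L = 271.5 − 30.01×5 = 121.5 kN·m.

M_1 = 121.5 kN·m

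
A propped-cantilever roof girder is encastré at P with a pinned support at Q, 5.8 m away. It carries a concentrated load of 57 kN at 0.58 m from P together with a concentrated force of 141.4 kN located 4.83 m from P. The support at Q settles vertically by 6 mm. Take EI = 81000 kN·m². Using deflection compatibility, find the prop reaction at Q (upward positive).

R_Q = 99.61 kN

Release the roller at Q. Primary structure: cantilever fixed at P.
Free-end deflection of the primary structure under the applied loading (downward +):
  point load 57 at a = 0.58: Pa²(3L − a)/(6EI) = 53.75/EI
  point load 141.4 at a = 4.83: Pa²(3L − a)/(6EI) = 6911/EI
  δ_0 = 6965/EI
Tip deflection under a unit load at Q: L³/(3EI) = 65.04/EI.
With EI = 81000 kN·m²: δ_0 = 0.085982 m and δ_{QQ} = 0.000803 m/kN.
Compatibility — the beam at Q must follow the support down by 0.006 m: δ_0 − R_Q·δ_{QQ} = 0.006, so R_Q = (0.085982 − 0.006)/0.000803 = 99.61 kN.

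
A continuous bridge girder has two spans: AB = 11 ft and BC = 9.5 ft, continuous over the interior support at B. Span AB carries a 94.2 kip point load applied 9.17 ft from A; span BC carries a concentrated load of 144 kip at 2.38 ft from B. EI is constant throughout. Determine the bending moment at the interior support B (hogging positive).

Insert a hinge at B; M_B is the redundant, and each span becomes simply supported.
Discontinuity in slope at B on the released structure — sum the simple-span end rotations:
  span AB: point load 94.2 at a = 9.17: Pab(L + a)/(6LEI) = 483.1/EI
  span BC: point load 144 at a = 2.38: Pab(L + b)/(6LEI) = 711.5/EI
  relative rotation θ_0 = (483.1 + 711.5)/EI = 1195/EI
A unit hogging moment at B produces rotation L₁/(3EI) + L₂/(3EI) = 6.833/EI.
Slope continuity at B: θ_0 = M_B·6.833/EI, so M_B = 1195/6.833 = 174.8 kip·ft (hogging).

M_B = 174.8 kip·ft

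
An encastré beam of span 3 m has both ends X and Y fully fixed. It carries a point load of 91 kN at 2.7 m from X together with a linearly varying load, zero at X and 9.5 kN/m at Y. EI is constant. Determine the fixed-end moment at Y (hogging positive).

M_Y = 26.39 kN·m

Release both end moments; the primary structure is a simply-supported span XY with redundants M_X and M_Y.
Simple-span end rotations at X and Y under the given loads:
  at X: point load 91 at a = 2.7: Pab(L + b)/(6LEI) = 13.51/EI
  at Y: point load 91 at a = 2.7: Pab(L + a)/(6LEI) = 23.34/EI
  at X: triangular load, peak 9.5: 7w₀L³/(360EI) = 4.987/EI
  at Y: triangular load, peak 9.5: w₀L³/(45EI) = 5.7/EI
  θ_X0 = 18.5/EI,  θ_Y0 = 29.04/EI
Flexibility coefficients: a unit moment at one end gives L/(3EI) there and L/(6EI) at the far end, so f₁₁ = f₂₂ = 1/EI and f₁₂ = f₂₁ = 0.5/EI.
Compatibility — zero rotation at each built-in end:
  1 M_X + 0.5 M_Y = 18.5
  0.5 M_X + 1 M_Y = 29.04
Solving the pair gives M_X = 5.307 kN·m and M_Y = 26.39 kN·m (hogging).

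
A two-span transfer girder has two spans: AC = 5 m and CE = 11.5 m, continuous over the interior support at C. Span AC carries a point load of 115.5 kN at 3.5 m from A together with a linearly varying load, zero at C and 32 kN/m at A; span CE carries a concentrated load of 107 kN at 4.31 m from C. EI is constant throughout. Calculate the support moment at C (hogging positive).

M_C = 208.7 kN·m

Take M_C as the redundant. Released structure: two simple spans AC and CE with a hinge at C.
Discontinuity in slope at C on the released structure — sum the simple-span end rotations:
  span AC: point load 115.5 at a = 3.5: Pab(L + a)/(6LEI) = 171.8/EI
  span AC: triangular load, peak 32: 7w₀L³/(360EI) = 77.78/EI
  span CE: point load 107 at a = 4.31: Pab(L + b)/(6LEI) = 898.2/EI
  relative rotation θ_0 = (249.6 + 898.2)/EI = 1148/EI
A unit hogging moment at C produces rotation L₁/(3EI) + L₂/(3EI) = 5.5/EI.
Compatibility: M_C·(L₁+L₂)/(3EI) = θ_0, giving M_C = 208.7 kN·m (hogging).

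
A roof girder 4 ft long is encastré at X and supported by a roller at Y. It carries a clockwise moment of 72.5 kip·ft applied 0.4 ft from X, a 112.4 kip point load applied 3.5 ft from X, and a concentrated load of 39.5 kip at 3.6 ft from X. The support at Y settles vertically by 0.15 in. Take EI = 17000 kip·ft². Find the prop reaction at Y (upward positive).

R_Y = 120.2 kip

Remove the prop at Y; the released (primary) structure is a cantilever built in at X.
Free-end deflection of the primary structure under the applied loading (downward +):
  clockwise couple 72.5 at a = 0.4: M₀a(2L − a)/(2EI) = 110.2/EI
  point load 112.4 at a = 3.5: Pa²(3L − a)/(6EI) = 1951/EI
  point load 39.5 at a = 3.6: Pa²(3L − a)/(6EI) = 716.7/EI
  δ_0 = 2777/EI
Tip deflection under a unit load at Y: L³/(3EI) = 21.33/EI.
With EI = 17000 kip·ft²: δ_0 = 0.16338 ft and δ_{YY} = 0.001255 ft/kip.
Compatibility — the beam at Y must follow the support down by 0.0125 ft: δ_0 − R_Y·δ_{YY} = 0.0125, so R_Y = (0.16338 − 0.0125)/0.001255 = 120.2 kip.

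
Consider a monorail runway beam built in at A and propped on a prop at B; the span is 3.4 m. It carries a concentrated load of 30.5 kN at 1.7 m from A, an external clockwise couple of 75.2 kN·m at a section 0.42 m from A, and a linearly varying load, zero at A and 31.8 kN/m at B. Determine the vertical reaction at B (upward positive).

R_B = 46.95 kN

Choose R_B as the redundant. The primary structure is the cantilever fixed at A.
Primary-structure tip deflection at B by superposition:
  point load 30.5 at a = 1.7: Pa²(3L − a)/(6EI) = 124.9/EI
  clockwise couple 75.2 at a = 0.42: M₀a(2L − a)/(2EI) = 100.8/EI
  triangular load, peak 31.8 at the free end: 11w₀L⁴/(120EI) = 389.5/EI
  δ_0 = 615.2/EI
Flexibility coefficient — unit upward force at B: δ_{BB} = L³/(3EI) = 13.1/EI.
Compatibility at B: δ_0 − R_B·δ_{BB} = 0, so R_B = 615.2/13.1 = 46.95 kN.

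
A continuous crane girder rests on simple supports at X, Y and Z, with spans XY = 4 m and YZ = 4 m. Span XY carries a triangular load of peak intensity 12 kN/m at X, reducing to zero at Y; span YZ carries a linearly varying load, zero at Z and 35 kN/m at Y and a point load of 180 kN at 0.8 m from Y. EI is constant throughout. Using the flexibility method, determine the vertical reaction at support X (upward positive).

Insert a hinge at Y; M_Y is the redundant, and each span becomes simply supported.
End slopes at the hinge Y, treating each span as simply supported:
  span XY: triangular load, peak 12: 7w₀L³/(360EI) = 14.93/EI
  span YZ: triangular load, peak 35: w₀L³/(45EI) = 49.78/EI
  span YZ: point load 180 at a = 0.8: Pab(L + b)/(6LEI) = 138.2/EI
  relative rotation θ_0 = (14.93 + 188)/EI = 203/EI
A unit hogging moment at Y produces rotation L₁/(3EI) + L₂/(3EI) = 2.667/EI.
Compatibility: M_Y·(L₁+L₂)/(3EI) = θ_0, giving M_Y = 76.11 kN·m (hogging).
Span XY, ΣM about X with M_Y applied at Y: R_Y^{XY}·4 = 32 + 76.11, so R_Y^{XY} = 27.03 kN and R_X = 24 − 27.03 = -3.027 kN.

R_X = -3.027 kN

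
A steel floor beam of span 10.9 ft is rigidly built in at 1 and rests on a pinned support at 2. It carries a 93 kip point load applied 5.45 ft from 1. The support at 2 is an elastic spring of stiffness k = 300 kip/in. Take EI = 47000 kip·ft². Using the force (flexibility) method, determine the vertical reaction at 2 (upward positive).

Choose R_2 as the redundant. The primary structure is the cantilever fixed at 1.
Free-end deflection of the primary structure under the applied loading (downward +):
  point load 93 at a = 5.45: Pa²(3L − a)/(6EI) = 12546/EI
Tip deflection under a unit load at 2: L³/(3EI) = 431.7/EI.
With EI = 47000 kip·ft²: δ_0 = 0.26693 ft and δ_{22} = 0.009185 ft/kip.
Compatibility — the spring shortens by R_2/k under the reaction it provides: δ_0 − R_2·δ_{22} = R_2/k. With 1/k = 1/(300×12) ft/kip = 0.000278 ft/kip, R_2 = δ_0 / (δ_{22} + 1/k) = 0.26693 / (0.009185 + 0.000278) = 28.21 kip.

R_2 = 28.21 kip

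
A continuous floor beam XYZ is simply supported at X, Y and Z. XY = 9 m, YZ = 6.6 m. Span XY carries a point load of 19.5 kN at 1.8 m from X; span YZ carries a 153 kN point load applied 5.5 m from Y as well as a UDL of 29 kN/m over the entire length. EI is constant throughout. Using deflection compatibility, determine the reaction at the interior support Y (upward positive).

R_Y = 154.3 kN

Release continuity at Y by inserting a hinge; the redundant is the internal moment M_Y. The primary structure is two simply-supported spans XY and YZ.
Rotations at Y on the released spans (each span's end-slope, ×1/EI):
  span XY: point load 19.5 at a = 1.8: Pab(L + a)/(6LEI) = 50.54/EI
  span YZ: point load 153 at a = 5.5: Pab(L + b)/(6LEI) = 180/EI
  span YZ: UDL 29: wL³/(24EI) = 347.4/EI
  relative rotation θ_0 = (50.54 + 527.4)/EI = 577.9/EI
A unit hogging moment at Y produces rotation L₁/(3EI) + L₂/(3EI) = 5.2/EI.
Compatibility: M_Y·(L₁+L₂)/(3EI) = θ_0, giving M_Y = 111.1 kN·m (hogging).
Span XY, ΣM about X with M_Y applied at Y: R_Y^{XY}·9 = 35.1 + 111.1, so R_Y^{XY} = 16.25 kN and R_X = 19.5 − 16.25 = 3.251 kN.
Span YZ, ΣM about Z: R_Y^{YZ}·6.6 = 799.9 + 111.1, so R_Y^{YZ} = 138 kN and R_Z = 344.4 − 138 = 206.4 kN.
R_Y = 16.25 + 138 = 154.3 kN.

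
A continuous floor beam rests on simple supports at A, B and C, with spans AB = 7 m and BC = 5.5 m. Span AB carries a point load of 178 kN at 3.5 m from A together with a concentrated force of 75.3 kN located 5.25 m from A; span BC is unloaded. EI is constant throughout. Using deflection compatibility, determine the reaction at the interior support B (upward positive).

Take M_B as the redundant. Released structure: two simple spans AB and BC with a hinge at B.
End slopes at the hinge B, treating each span as simply supported:
  span AB: point load 178 at a = 3.5: Pab(L + a)/(6LEI) = 545.1/EI
  span AB: point load 75.3 at a = 5.25: Pab(L + a)/(6LEI) = 201.8/EI
  relative rotation θ_0 = (746.9 + 0)/EI = 746.9/EI
A unit hogging moment at B produces rotation L₁/(3EI) + L₂/(3EI) = 4.167/EI.
Slope continuity at B: θ_0 = M_B·4.167/EI, so M_B = 746.9/4.167 = 179.3 kN·m (hogging).
Span AB, ΣM about A with M_B applied at B: R_B^{AB}·7 = 1018 + 179.3, so R_B^{AB} = 171.1 kN and R_A = 253.3 − 171.1 = 82.22 kN.
Span BC, ΣM about C: R_B^{BC}·5.5 = 0 + 179.3, so R_B^{BC} = 32.59 kN and R_C = 0 − 32.59 = -32.59 kN.
R_B = 171.1 + 32.59 = 203.7 kN.

R_B = 203.7 kN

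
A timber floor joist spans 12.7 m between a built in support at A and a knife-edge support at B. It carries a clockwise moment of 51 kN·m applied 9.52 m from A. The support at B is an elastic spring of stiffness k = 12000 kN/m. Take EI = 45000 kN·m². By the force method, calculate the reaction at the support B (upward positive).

R_B = 5.615 kN

Take the reaction at B as the redundant and release it; the primary structure is a cantilever fixed at A.
Deflection at B on the released cantilever, summing each load's contribution:
  clockwise couple 51 at a = 9.52: M₀a(2L − a)/(2EI) = 3855/EI
Flexibility coefficient — unit upward force at B: δ_{BB} = L³/(3EI) = 682.8/EI.
With EI = 45000 kN·m²: δ_0 = 0.085667 m and δ_{BB} = 0.015173 m/kN.
Compatibility — the spring shortens by R_B/k under the reaction it provides: δ_0 − R_B·δ_{BB} = R_B/k. With 1/k = 0.000083 m/kN, R_B = δ_0 / (δ_{BB} + 1/k) = 0.085667 / (0.015173 + 0.000083) = 5.615 kN.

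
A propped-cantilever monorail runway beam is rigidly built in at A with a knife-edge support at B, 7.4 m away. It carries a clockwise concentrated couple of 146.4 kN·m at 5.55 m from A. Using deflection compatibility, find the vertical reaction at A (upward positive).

Remove the prop at B; the released (primary) structure is a cantilever built in at A.
Deflection at B on the released cantilever, summing each load's contribution:
  clockwise couple 146.4 at a = 5.55: M₀a(2L − a)/(2EI) = 3758/EI
Tip deflection under a unit load at B: L³/(3EI) = 135.1/EI.
Compatibility at B: δ_0 − R_B·δ_{BB} = 0, so R_B = 3758/135.1 = 27.82 kN.
Vertical equilibrium: R_A = ΣP − R_B = 0 − 27.82 = -27.82 kN.

R_A = -27.82 kN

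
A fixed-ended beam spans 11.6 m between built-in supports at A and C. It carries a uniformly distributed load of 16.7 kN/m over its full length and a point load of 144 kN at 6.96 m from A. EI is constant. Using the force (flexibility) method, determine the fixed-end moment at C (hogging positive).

Release both end moments; the primary structure is a simply-supported span AC with redundants M_A and M_C.
End rotations of the released simple span under the applied load (×1/EI):
  at A: UDL 16.7: wL³/(24EI) = 1086/EI
  at C: UDL 16.7: wL³/(24EI) = 1086/EI
  at A: point load 144 at a = 6.96: Pab(L + b)/(6LEI) = 1085/EI
  at C: point load 144 at a = 6.96: Pab(L + a)/(6LEI) = 1240/EI
  θ_A0 = 2171/EI,  θ_C0 = 2326/EI
Flexibility coefficients: a unit moment at one end gives L/(3EI) there and L/(6EI) at the far end, so f₁₁ = f₂₂ = 3.867/EI and f₁₂ = f₂₁ = 1.933/EI.
Compatibility — zero rotation at each built-in end:
  3.867 M_A + 1.933 M_C = 2171
  1.933 M_A + 3.867 M_C = 2326
Solving the pair gives M_A = 347.6 kN·m and M_C = 427.8 kN·m (hogging).

M_C = 427.8 kN·m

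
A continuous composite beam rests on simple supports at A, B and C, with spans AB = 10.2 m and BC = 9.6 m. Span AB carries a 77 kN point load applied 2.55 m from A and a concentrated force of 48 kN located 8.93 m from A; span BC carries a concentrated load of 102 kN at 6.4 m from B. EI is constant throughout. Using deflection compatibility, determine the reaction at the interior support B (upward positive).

Release continuity at B by inserting a hinge; the redundant is the internal moment M_B. The primary structure is two simply-supported spans AB and BC.
End slopes at the hinge B, treating each span as simply supported:
  span AB: point load 77 at a = 2.55: Pab(L + a)/(6LEI) = 312.9/EI
  span AB: point load 48 at a = 8.93: Pab(L + a)/(6LEI) = 170.2/EI
  span BC: point load 102 at a = 6.4: Pab(L + b)/(6LEI) = 464.2/EI
  relative rotation θ_0 = (483.1 + 464.2)/EI = 947.3/EI
A unit hogging moment at B produces rotation L₁/(3EI) + L₂/(3EI) = 6.6/EI.
Slope continuity at B: θ_0 = M_B·6.6/EI, so M_B = 947.3/6.6 = 143.5 kN·m (hogging).
Span AB, ΣM about A with M_B applied at B: R_B^{AB}·10.2 = 625 + 143.5, so R_B^{AB} = 75.35 kN and R_A = 125 − 75.35 = 49.65 kN.
Span BC, ΣM about C: R_B^{BC}·9.6 = 326.4 + 143.5, so R_B^{BC} = 48.95 kN and R_C = 102 − 48.95 = 53.05 kN.
R_B = 75.35 + 48.95 = 124.3 kN.

R_B = 124.3 kN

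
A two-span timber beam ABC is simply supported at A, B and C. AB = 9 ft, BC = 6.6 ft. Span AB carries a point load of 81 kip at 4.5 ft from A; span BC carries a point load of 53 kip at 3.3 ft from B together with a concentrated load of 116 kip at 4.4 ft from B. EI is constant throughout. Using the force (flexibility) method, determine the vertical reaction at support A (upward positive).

Take M_B as the redundant. Released structure: two simple spans AB and BC with a hinge at B.
Discontinuity in slope at B on the released structure — sum the simple-span end rotations:
  span AB: point load 81 at a = 4.5: Pab(L + a)/(6LEI) = 410.1/EI
  span BC: point load 53 at a = 3.3: Pab(L + b)/(6LEI) = 144.3/EI
  span BC: point load 116 at a = 4.4: Pab(L + b)/(6LEI) = 249.5/EI
  relative rotation θ_0 = (410.1 + 393.8)/EI = 803.9/EI
A unit hogging moment at B produces rotation L₁/(3EI) + L₂/(3EI) = 5.2/EI.
Slope continuity at B: θ_0 = M_B·5.2/EI, so M_B = 803.9/5.2 = 154.6 kip·ft (hogging).
Span AB, ΣM about A with M_B applied at B: R_B^{AB}·9 = 364.5 + 154.6, so R_B^{AB} = 57.68 kip and R_A = 81 − 57.68 = 23.32 kip.

R_A = 23.32 kip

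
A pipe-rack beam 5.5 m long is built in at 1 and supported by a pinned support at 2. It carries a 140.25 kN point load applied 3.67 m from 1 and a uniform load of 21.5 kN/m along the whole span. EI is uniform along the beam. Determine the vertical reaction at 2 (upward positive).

Release the roller at 2. Primary structure: cantilever fixed at 1.
Free-end deflection of the primary structure under the applied loading (downward +):
  point load 140.25 at a = 3.67: Pa²(3L − a)/(6EI) = 4039/EI
  UDL 21.5: wL⁴/(8EI) = 2459/EI
  δ_0 = 6499/EI
Flexibility coefficient — unit upward force at 2: δ_{22} = L³/(3EI) = 55.46/EI.
Compatibility at 2: δ_0 − R_2·δ_{22} = 0, so R_2 = 6499/55.46 = 117.2 kN.

R_2 = 117.2 kN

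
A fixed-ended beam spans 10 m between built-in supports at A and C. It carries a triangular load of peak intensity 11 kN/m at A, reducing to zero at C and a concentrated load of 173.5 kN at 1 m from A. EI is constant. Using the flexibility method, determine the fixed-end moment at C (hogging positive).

M_C = 52.28 kN·m

Take the two fixed-end moments M_A, M_C as redundants; the released structure is the simple span AC.
On the primary (simply-supported) span, the end slopes from the loading are:
  at A: triangular load, peak 11: w₀L³/(45EI) = 244.4/EI
  at C: triangular load, peak 11: 7w₀L³/(360EI) = 213.9/EI
  at A: point load 173.5 at a = 1: Pab(L + b)/(6LEI) = 494.5/EI
  at C: point load 173.5 at a = 1: Pab(L + a)/(6LEI) = 286.3/EI
  θ_A0 = 738.9/EI,  θ_C0 = 500.2/EI
Flexibility coefficients: a unit moment at one end gives L/(3EI) there and L/(6EI) at the far end, so f₁₁ = f₂₂ = 3.333/EI and f₁₂ = f₂₁ = 1.667/EI.
Compatibility — zero rotation at each built-in end:
  3.333 M_A + 1.667 M_C = 738.9
  1.667 M_A + 3.333 M_C = 500.2
Solving the pair gives M_A = 195.5 kN·m and M_C = 52.28 kN·m (hogging).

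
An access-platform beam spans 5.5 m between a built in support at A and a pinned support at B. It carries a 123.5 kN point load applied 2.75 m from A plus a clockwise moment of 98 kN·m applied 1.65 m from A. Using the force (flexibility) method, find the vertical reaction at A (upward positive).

R_A = 71.28 kN

Release the roller at B. Primary structure: cantilever fixed at A.
Downward deflection at the released point B due to the loads:
  point load 123.5 at a = 2.75: Pa²(3L − a)/(6EI) = 2140/EI
  clockwise couple 98 at a = 1.65: M₀a(2L − a)/(2EI) = 755.9/EI
  δ_0 = 2896/EI
Tip deflection under a unit load at B: L³/(3EI) = 55.46/EI.
Compatibility at B: δ_0 − R_B·δ_{BB} = 0, so R_B = 2896/55.46 = 52.22 kN.
Vertical equilibrium: R_A = ΣP − R_B = 123.5 − 52.22 = 71.28 kN.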